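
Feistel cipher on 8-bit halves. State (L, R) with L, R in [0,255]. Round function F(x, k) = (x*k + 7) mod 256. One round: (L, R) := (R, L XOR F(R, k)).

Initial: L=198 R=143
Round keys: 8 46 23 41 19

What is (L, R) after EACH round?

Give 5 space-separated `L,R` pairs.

Answer: 143,185 185,202 202,148 148,113 113,254

Derivation:
Round 1 (k=8): L=143 R=185
Round 2 (k=46): L=185 R=202
Round 3 (k=23): L=202 R=148
Round 4 (k=41): L=148 R=113
Round 5 (k=19): L=113 R=254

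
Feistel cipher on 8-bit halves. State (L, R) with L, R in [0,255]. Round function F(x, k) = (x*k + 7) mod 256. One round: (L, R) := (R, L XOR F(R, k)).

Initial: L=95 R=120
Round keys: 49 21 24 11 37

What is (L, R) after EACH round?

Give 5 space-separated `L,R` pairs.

Round 1 (k=49): L=120 R=160
Round 2 (k=21): L=160 R=95
Round 3 (k=24): L=95 R=79
Round 4 (k=11): L=79 R=51
Round 5 (k=37): L=51 R=41

Answer: 120,160 160,95 95,79 79,51 51,41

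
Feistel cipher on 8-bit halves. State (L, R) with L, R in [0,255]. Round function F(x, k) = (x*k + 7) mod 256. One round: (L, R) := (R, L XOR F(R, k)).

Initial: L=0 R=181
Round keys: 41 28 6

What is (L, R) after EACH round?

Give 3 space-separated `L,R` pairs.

Answer: 181,4 4,194 194,151

Derivation:
Round 1 (k=41): L=181 R=4
Round 2 (k=28): L=4 R=194
Round 3 (k=6): L=194 R=151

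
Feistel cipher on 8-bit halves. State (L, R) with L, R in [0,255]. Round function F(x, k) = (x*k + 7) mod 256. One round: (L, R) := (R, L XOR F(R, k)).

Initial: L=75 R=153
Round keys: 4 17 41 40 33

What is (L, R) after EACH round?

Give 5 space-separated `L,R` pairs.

Answer: 153,32 32,190 190,85 85,241 241,77

Derivation:
Round 1 (k=4): L=153 R=32
Round 2 (k=17): L=32 R=190
Round 3 (k=41): L=190 R=85
Round 4 (k=40): L=85 R=241
Round 5 (k=33): L=241 R=77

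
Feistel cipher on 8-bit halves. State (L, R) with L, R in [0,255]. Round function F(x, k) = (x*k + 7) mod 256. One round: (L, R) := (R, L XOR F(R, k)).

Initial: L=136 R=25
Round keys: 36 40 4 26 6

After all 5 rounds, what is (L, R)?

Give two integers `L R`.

Answer: 185 193

Derivation:
Round 1 (k=36): L=25 R=3
Round 2 (k=40): L=3 R=102
Round 3 (k=4): L=102 R=156
Round 4 (k=26): L=156 R=185
Round 5 (k=6): L=185 R=193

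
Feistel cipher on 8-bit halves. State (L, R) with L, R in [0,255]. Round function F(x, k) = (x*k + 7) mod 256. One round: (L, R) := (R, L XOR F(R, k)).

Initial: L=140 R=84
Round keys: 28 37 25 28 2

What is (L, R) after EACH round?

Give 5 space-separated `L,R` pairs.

Answer: 84,187 187,90 90,106 106,197 197,251

Derivation:
Round 1 (k=28): L=84 R=187
Round 2 (k=37): L=187 R=90
Round 3 (k=25): L=90 R=106
Round 4 (k=28): L=106 R=197
Round 5 (k=2): L=197 R=251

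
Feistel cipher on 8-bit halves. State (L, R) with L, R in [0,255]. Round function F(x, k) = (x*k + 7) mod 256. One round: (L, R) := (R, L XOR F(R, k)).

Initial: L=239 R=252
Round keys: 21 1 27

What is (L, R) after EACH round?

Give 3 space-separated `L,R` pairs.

Round 1 (k=21): L=252 R=92
Round 2 (k=1): L=92 R=159
Round 3 (k=27): L=159 R=144

Answer: 252,92 92,159 159,144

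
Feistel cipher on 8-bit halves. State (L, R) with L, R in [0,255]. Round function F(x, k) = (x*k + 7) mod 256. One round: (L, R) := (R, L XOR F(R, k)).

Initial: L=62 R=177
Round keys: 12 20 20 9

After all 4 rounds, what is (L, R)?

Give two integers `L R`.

Answer: 226 195

Derivation:
Round 1 (k=12): L=177 R=109
Round 2 (k=20): L=109 R=58
Round 3 (k=20): L=58 R=226
Round 4 (k=9): L=226 R=195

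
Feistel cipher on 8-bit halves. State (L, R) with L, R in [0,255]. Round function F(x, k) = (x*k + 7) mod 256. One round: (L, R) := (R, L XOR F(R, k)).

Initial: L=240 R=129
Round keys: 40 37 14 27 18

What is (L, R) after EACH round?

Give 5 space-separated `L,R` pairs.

Answer: 129,223 223,195 195,110 110,98 98,133

Derivation:
Round 1 (k=40): L=129 R=223
Round 2 (k=37): L=223 R=195
Round 3 (k=14): L=195 R=110
Round 4 (k=27): L=110 R=98
Round 5 (k=18): L=98 R=133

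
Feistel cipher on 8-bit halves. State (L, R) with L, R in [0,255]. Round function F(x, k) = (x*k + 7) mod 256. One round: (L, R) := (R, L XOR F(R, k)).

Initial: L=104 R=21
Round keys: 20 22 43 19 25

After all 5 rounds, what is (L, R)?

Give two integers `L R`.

Answer: 243 250

Derivation:
Round 1 (k=20): L=21 R=195
Round 2 (k=22): L=195 R=220
Round 3 (k=43): L=220 R=56
Round 4 (k=19): L=56 R=243
Round 5 (k=25): L=243 R=250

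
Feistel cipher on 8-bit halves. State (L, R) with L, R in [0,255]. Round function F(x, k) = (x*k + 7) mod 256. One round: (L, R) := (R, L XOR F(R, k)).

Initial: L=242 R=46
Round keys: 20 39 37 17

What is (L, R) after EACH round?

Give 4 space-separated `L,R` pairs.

Answer: 46,109 109,140 140,46 46,153

Derivation:
Round 1 (k=20): L=46 R=109
Round 2 (k=39): L=109 R=140
Round 3 (k=37): L=140 R=46
Round 4 (k=17): L=46 R=153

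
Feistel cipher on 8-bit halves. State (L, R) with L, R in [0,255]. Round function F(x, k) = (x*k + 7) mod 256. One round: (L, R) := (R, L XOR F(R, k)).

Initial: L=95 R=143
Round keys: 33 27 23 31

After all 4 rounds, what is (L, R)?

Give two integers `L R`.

Answer: 3 177

Derivation:
Round 1 (k=33): L=143 R=41
Round 2 (k=27): L=41 R=213
Round 3 (k=23): L=213 R=3
Round 4 (k=31): L=3 R=177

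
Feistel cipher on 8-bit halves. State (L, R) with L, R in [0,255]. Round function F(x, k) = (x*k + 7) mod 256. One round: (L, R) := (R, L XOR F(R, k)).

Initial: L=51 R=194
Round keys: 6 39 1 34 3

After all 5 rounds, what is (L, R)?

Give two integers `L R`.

Answer: 58 185

Derivation:
Round 1 (k=6): L=194 R=160
Round 2 (k=39): L=160 R=165
Round 3 (k=1): L=165 R=12
Round 4 (k=34): L=12 R=58
Round 5 (k=3): L=58 R=185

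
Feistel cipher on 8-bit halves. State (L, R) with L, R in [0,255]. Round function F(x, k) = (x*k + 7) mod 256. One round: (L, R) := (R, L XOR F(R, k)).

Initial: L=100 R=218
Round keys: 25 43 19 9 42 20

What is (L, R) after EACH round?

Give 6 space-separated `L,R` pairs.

Round 1 (k=25): L=218 R=53
Round 2 (k=43): L=53 R=52
Round 3 (k=19): L=52 R=214
Round 4 (k=9): L=214 R=185
Round 5 (k=42): L=185 R=183
Round 6 (k=20): L=183 R=234

Answer: 218,53 53,52 52,214 214,185 185,183 183,234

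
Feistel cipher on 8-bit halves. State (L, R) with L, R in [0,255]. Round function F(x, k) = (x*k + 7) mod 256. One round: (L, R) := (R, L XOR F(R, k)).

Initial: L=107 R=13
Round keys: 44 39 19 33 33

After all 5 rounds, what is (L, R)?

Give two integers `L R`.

Round 1 (k=44): L=13 R=40
Round 2 (k=39): L=40 R=18
Round 3 (k=19): L=18 R=117
Round 4 (k=33): L=117 R=14
Round 5 (k=33): L=14 R=160

Answer: 14 160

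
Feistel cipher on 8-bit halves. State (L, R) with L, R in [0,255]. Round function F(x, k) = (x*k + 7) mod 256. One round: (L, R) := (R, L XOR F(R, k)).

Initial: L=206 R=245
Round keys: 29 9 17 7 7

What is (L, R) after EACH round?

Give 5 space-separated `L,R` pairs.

Answer: 245,6 6,200 200,73 73,206 206,224

Derivation:
Round 1 (k=29): L=245 R=6
Round 2 (k=9): L=6 R=200
Round 3 (k=17): L=200 R=73
Round 4 (k=7): L=73 R=206
Round 5 (k=7): L=206 R=224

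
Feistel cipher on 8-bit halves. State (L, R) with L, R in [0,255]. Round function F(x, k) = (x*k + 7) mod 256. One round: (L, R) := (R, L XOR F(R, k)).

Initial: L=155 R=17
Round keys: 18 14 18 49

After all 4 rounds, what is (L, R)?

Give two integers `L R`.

Round 1 (k=18): L=17 R=162
Round 2 (k=14): L=162 R=242
Round 3 (k=18): L=242 R=169
Round 4 (k=49): L=169 R=146

Answer: 169 146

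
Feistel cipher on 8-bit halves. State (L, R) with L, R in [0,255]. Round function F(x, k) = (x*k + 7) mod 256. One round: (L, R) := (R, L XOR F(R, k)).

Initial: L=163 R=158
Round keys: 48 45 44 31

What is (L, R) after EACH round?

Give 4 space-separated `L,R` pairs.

Answer: 158,4 4,37 37,103 103,165

Derivation:
Round 1 (k=48): L=158 R=4
Round 2 (k=45): L=4 R=37
Round 3 (k=44): L=37 R=103
Round 4 (k=31): L=103 R=165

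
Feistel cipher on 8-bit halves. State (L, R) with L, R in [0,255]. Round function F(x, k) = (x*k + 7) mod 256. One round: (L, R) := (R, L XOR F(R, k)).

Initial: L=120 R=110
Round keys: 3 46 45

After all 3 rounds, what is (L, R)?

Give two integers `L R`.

Round 1 (k=3): L=110 R=41
Round 2 (k=46): L=41 R=11
Round 3 (k=45): L=11 R=223

Answer: 11 223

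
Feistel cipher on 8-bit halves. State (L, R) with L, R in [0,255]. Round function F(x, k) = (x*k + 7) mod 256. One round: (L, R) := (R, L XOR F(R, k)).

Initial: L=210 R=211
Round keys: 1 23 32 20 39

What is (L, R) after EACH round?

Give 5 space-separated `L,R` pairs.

Answer: 211,8 8,108 108,143 143,95 95,15

Derivation:
Round 1 (k=1): L=211 R=8
Round 2 (k=23): L=8 R=108
Round 3 (k=32): L=108 R=143
Round 4 (k=20): L=143 R=95
Round 5 (k=39): L=95 R=15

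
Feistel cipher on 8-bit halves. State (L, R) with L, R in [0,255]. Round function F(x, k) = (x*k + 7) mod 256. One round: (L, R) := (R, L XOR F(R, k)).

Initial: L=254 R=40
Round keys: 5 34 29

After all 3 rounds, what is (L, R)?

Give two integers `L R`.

Round 1 (k=5): L=40 R=49
Round 2 (k=34): L=49 R=161
Round 3 (k=29): L=161 R=117

Answer: 161 117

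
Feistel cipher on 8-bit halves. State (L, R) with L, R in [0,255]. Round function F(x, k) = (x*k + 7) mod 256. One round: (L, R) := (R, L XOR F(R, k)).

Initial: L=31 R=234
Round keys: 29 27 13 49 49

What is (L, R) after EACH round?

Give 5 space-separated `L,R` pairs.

Answer: 234,150 150,51 51,8 8,188 188,11

Derivation:
Round 1 (k=29): L=234 R=150
Round 2 (k=27): L=150 R=51
Round 3 (k=13): L=51 R=8
Round 4 (k=49): L=8 R=188
Round 5 (k=49): L=188 R=11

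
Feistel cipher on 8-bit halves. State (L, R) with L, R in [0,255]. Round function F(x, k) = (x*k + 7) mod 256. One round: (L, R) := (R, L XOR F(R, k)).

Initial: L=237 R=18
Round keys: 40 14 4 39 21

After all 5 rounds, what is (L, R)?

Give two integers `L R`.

Answer: 223 227

Derivation:
Round 1 (k=40): L=18 R=58
Round 2 (k=14): L=58 R=33
Round 3 (k=4): L=33 R=177
Round 4 (k=39): L=177 R=223
Round 5 (k=21): L=223 R=227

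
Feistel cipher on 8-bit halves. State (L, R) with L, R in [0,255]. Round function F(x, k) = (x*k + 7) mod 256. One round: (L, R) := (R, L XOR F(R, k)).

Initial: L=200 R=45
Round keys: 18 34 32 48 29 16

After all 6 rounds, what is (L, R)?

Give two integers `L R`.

Round 1 (k=18): L=45 R=249
Round 2 (k=34): L=249 R=52
Round 3 (k=32): L=52 R=126
Round 4 (k=48): L=126 R=147
Round 5 (k=29): L=147 R=208
Round 6 (k=16): L=208 R=148

Answer: 208 148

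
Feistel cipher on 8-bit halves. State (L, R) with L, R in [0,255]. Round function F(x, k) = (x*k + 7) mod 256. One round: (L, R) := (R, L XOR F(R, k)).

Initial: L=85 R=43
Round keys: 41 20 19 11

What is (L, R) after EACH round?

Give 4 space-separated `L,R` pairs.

Answer: 43,191 191,216 216,176 176,79

Derivation:
Round 1 (k=41): L=43 R=191
Round 2 (k=20): L=191 R=216
Round 3 (k=19): L=216 R=176
Round 4 (k=11): L=176 R=79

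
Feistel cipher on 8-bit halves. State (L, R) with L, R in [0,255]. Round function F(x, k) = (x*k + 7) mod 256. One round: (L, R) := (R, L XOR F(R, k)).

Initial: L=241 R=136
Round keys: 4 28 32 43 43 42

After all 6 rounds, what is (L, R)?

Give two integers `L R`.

Answer: 143 216

Derivation:
Round 1 (k=4): L=136 R=214
Round 2 (k=28): L=214 R=231
Round 3 (k=32): L=231 R=49
Round 4 (k=43): L=49 R=165
Round 5 (k=43): L=165 R=143
Round 6 (k=42): L=143 R=216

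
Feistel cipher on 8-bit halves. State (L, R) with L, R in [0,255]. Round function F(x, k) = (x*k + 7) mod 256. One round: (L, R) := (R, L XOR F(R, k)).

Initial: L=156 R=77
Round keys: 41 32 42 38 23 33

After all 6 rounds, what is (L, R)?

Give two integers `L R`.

Round 1 (k=41): L=77 R=192
Round 2 (k=32): L=192 R=74
Round 3 (k=42): L=74 R=235
Round 4 (k=38): L=235 R=163
Round 5 (k=23): L=163 R=71
Round 6 (k=33): L=71 R=141

Answer: 71 141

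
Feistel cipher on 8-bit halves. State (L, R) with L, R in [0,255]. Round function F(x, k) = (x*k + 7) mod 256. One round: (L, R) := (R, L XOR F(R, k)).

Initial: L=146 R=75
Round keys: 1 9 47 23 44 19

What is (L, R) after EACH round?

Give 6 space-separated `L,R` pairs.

Answer: 75,192 192,140 140,123 123,152 152,92 92,67

Derivation:
Round 1 (k=1): L=75 R=192
Round 2 (k=9): L=192 R=140
Round 3 (k=47): L=140 R=123
Round 4 (k=23): L=123 R=152
Round 5 (k=44): L=152 R=92
Round 6 (k=19): L=92 R=67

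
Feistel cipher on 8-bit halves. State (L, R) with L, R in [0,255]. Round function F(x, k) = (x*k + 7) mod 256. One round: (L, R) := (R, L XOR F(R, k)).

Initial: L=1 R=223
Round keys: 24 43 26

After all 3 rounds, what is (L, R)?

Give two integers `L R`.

Answer: 222 125

Derivation:
Round 1 (k=24): L=223 R=238
Round 2 (k=43): L=238 R=222
Round 3 (k=26): L=222 R=125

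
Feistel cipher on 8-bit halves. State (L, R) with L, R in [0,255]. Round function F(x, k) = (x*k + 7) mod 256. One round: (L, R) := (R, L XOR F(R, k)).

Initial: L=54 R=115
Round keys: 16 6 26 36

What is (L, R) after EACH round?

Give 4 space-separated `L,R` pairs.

Answer: 115,1 1,126 126,210 210,241

Derivation:
Round 1 (k=16): L=115 R=1
Round 2 (k=6): L=1 R=126
Round 3 (k=26): L=126 R=210
Round 4 (k=36): L=210 R=241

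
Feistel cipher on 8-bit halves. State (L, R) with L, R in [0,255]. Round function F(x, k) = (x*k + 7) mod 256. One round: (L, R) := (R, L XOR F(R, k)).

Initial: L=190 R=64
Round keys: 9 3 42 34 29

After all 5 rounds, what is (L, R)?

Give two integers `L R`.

Answer: 121 126

Derivation:
Round 1 (k=9): L=64 R=249
Round 2 (k=3): L=249 R=178
Round 3 (k=42): L=178 R=194
Round 4 (k=34): L=194 R=121
Round 5 (k=29): L=121 R=126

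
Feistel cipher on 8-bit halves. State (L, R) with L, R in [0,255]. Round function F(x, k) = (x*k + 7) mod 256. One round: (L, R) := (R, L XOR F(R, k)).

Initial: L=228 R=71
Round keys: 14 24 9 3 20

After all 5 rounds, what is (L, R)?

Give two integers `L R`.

Answer: 229 217

Derivation:
Round 1 (k=14): L=71 R=13
Round 2 (k=24): L=13 R=120
Round 3 (k=9): L=120 R=50
Round 4 (k=3): L=50 R=229
Round 5 (k=20): L=229 R=217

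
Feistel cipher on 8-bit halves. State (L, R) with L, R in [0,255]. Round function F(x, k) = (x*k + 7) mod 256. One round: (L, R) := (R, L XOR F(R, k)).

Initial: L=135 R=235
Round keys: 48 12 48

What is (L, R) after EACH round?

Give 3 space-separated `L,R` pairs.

Round 1 (k=48): L=235 R=144
Round 2 (k=12): L=144 R=44
Round 3 (k=48): L=44 R=215

Answer: 235,144 144,44 44,215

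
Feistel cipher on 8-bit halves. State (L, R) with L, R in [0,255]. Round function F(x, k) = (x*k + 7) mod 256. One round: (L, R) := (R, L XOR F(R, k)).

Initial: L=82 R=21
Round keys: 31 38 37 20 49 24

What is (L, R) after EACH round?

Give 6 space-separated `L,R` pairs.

Round 1 (k=31): L=21 R=192
Round 2 (k=38): L=192 R=146
Round 3 (k=37): L=146 R=225
Round 4 (k=20): L=225 R=9
Round 5 (k=49): L=9 R=33
Round 6 (k=24): L=33 R=22

Answer: 21,192 192,146 146,225 225,9 9,33 33,22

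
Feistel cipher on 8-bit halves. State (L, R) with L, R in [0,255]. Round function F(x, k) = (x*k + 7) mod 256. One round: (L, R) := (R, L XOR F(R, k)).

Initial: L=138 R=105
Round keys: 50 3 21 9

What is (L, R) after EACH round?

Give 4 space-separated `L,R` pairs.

Answer: 105,3 3,121 121,247 247,207

Derivation:
Round 1 (k=50): L=105 R=3
Round 2 (k=3): L=3 R=121
Round 3 (k=21): L=121 R=247
Round 4 (k=9): L=247 R=207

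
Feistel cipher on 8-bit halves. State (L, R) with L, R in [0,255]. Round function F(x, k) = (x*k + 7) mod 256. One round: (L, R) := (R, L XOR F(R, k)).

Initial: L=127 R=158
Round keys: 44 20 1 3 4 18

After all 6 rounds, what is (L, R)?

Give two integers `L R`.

Answer: 143 219

Derivation:
Round 1 (k=44): L=158 R=80
Round 2 (k=20): L=80 R=217
Round 3 (k=1): L=217 R=176
Round 4 (k=3): L=176 R=206
Round 5 (k=4): L=206 R=143
Round 6 (k=18): L=143 R=219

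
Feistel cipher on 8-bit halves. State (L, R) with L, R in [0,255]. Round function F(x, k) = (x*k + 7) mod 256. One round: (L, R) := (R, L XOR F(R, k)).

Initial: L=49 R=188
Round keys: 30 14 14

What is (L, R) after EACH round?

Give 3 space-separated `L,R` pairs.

Answer: 188,62 62,215 215,247

Derivation:
Round 1 (k=30): L=188 R=62
Round 2 (k=14): L=62 R=215
Round 3 (k=14): L=215 R=247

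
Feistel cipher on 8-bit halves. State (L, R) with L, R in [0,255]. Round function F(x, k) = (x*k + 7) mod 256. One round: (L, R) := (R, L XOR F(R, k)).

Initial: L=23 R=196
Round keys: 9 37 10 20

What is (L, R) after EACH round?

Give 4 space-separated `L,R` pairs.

Answer: 196,252 252,183 183,209 209,236

Derivation:
Round 1 (k=9): L=196 R=252
Round 2 (k=37): L=252 R=183
Round 3 (k=10): L=183 R=209
Round 4 (k=20): L=209 R=236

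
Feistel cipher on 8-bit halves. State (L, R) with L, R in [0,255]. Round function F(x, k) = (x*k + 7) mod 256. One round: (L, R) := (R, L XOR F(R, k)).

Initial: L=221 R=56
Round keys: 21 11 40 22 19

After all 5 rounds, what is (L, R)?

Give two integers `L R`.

Round 1 (k=21): L=56 R=66
Round 2 (k=11): L=66 R=229
Round 3 (k=40): L=229 R=141
Round 4 (k=22): L=141 R=192
Round 5 (k=19): L=192 R=202

Answer: 192 202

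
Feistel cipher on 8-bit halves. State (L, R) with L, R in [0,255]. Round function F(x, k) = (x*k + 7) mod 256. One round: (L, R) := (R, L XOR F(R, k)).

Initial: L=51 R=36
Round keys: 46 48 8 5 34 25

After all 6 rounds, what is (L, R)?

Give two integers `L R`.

Round 1 (k=46): L=36 R=76
Round 2 (k=48): L=76 R=99
Round 3 (k=8): L=99 R=83
Round 4 (k=5): L=83 R=197
Round 5 (k=34): L=197 R=98
Round 6 (k=25): L=98 R=92

Answer: 98 92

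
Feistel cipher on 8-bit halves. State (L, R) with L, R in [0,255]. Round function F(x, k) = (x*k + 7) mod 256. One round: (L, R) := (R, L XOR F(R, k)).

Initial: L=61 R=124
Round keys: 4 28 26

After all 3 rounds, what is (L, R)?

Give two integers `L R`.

Round 1 (k=4): L=124 R=202
Round 2 (k=28): L=202 R=99
Round 3 (k=26): L=99 R=223

Answer: 99 223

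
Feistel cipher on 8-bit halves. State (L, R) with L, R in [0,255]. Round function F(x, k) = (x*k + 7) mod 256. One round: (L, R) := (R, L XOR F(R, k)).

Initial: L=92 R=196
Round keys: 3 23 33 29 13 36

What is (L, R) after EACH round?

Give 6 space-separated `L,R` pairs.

Round 1 (k=3): L=196 R=15
Round 2 (k=23): L=15 R=164
Round 3 (k=33): L=164 R=36
Round 4 (k=29): L=36 R=191
Round 5 (k=13): L=191 R=158
Round 6 (k=36): L=158 R=128

Answer: 196,15 15,164 164,36 36,191 191,158 158,128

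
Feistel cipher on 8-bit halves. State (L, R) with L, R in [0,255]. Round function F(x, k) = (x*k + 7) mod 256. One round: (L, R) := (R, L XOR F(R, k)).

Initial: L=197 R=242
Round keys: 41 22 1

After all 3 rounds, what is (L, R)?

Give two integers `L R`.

Answer: 253 8

Derivation:
Round 1 (k=41): L=242 R=12
Round 2 (k=22): L=12 R=253
Round 3 (k=1): L=253 R=8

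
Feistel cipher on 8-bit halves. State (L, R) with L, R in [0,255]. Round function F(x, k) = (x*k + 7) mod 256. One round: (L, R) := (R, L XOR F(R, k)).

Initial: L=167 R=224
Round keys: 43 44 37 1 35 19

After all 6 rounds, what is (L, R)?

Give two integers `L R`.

Answer: 227 118

Derivation:
Round 1 (k=43): L=224 R=0
Round 2 (k=44): L=0 R=231
Round 3 (k=37): L=231 R=106
Round 4 (k=1): L=106 R=150
Round 5 (k=35): L=150 R=227
Round 6 (k=19): L=227 R=118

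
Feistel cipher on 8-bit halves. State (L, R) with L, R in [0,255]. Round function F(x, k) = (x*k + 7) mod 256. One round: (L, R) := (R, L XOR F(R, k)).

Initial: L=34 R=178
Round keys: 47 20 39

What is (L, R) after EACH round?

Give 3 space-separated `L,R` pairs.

Round 1 (k=47): L=178 R=151
Round 2 (k=20): L=151 R=97
Round 3 (k=39): L=97 R=89

Answer: 178,151 151,97 97,89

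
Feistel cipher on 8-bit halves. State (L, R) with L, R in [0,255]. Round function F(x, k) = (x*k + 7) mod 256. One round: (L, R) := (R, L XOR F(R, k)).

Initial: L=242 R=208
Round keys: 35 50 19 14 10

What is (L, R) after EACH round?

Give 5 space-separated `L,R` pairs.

Answer: 208,133 133,209 209,15 15,8 8,88

Derivation:
Round 1 (k=35): L=208 R=133
Round 2 (k=50): L=133 R=209
Round 3 (k=19): L=209 R=15
Round 4 (k=14): L=15 R=8
Round 5 (k=10): L=8 R=88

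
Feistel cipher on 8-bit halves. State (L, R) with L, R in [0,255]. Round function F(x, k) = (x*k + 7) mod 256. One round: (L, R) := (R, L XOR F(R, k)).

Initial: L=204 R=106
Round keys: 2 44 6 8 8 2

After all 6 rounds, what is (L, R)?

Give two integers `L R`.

Round 1 (k=2): L=106 R=23
Round 2 (k=44): L=23 R=145
Round 3 (k=6): L=145 R=122
Round 4 (k=8): L=122 R=70
Round 5 (k=8): L=70 R=77
Round 6 (k=2): L=77 R=231

Answer: 77 231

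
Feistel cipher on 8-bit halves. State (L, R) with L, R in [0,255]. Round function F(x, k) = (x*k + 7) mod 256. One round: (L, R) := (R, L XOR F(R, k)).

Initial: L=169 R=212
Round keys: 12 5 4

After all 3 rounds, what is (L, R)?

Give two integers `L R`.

Round 1 (k=12): L=212 R=94
Round 2 (k=5): L=94 R=9
Round 3 (k=4): L=9 R=117

Answer: 9 117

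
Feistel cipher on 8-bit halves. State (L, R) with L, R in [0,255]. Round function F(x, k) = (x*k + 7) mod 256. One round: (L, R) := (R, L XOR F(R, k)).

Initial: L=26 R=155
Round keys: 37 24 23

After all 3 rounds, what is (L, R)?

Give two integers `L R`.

Round 1 (k=37): L=155 R=116
Round 2 (k=24): L=116 R=124
Round 3 (k=23): L=124 R=95

Answer: 124 95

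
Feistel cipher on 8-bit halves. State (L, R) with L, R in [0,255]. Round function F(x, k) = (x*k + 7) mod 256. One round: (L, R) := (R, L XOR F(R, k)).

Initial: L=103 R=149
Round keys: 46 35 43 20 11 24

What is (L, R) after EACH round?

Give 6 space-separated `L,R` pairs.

Answer: 149,170 170,208 208,93 93,155 155,237 237,164

Derivation:
Round 1 (k=46): L=149 R=170
Round 2 (k=35): L=170 R=208
Round 3 (k=43): L=208 R=93
Round 4 (k=20): L=93 R=155
Round 5 (k=11): L=155 R=237
Round 6 (k=24): L=237 R=164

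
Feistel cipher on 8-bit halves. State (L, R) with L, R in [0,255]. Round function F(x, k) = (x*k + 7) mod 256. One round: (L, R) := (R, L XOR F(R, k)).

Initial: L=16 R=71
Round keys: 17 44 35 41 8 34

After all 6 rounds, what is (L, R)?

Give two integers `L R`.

Answer: 22 91

Derivation:
Round 1 (k=17): L=71 R=174
Round 2 (k=44): L=174 R=168
Round 3 (k=35): L=168 R=81
Round 4 (k=41): L=81 R=168
Round 5 (k=8): L=168 R=22
Round 6 (k=34): L=22 R=91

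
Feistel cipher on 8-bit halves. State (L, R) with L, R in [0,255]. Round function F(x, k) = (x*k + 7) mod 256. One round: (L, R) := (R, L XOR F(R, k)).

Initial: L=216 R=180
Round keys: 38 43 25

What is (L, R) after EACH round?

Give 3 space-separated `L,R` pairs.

Answer: 180,103 103,224 224,128

Derivation:
Round 1 (k=38): L=180 R=103
Round 2 (k=43): L=103 R=224
Round 3 (k=25): L=224 R=128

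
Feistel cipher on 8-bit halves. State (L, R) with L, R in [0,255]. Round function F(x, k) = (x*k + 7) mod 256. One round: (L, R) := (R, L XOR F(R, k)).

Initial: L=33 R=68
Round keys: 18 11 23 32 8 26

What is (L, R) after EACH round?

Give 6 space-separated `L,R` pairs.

Answer: 68,238 238,5 5,148 148,130 130,131 131,215

Derivation:
Round 1 (k=18): L=68 R=238
Round 2 (k=11): L=238 R=5
Round 3 (k=23): L=5 R=148
Round 4 (k=32): L=148 R=130
Round 5 (k=8): L=130 R=131
Round 6 (k=26): L=131 R=215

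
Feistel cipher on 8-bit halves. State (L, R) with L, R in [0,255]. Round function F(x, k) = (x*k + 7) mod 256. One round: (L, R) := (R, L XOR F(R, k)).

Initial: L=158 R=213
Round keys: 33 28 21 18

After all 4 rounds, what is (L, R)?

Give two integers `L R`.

Round 1 (k=33): L=213 R=226
Round 2 (k=28): L=226 R=106
Round 3 (k=21): L=106 R=91
Round 4 (k=18): L=91 R=7

Answer: 91 7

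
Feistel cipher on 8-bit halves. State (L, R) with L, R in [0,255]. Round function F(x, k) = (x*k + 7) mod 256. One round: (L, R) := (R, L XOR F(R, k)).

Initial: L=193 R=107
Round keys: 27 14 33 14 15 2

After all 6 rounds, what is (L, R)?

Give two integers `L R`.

Answer: 162 138

Derivation:
Round 1 (k=27): L=107 R=145
Round 2 (k=14): L=145 R=158
Round 3 (k=33): L=158 R=244
Round 4 (k=14): L=244 R=193
Round 5 (k=15): L=193 R=162
Round 6 (k=2): L=162 R=138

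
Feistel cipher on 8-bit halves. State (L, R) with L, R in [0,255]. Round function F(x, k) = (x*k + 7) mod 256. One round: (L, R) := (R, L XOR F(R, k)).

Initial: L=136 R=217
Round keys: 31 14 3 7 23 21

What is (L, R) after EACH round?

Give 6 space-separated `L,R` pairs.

Round 1 (k=31): L=217 R=198
Round 2 (k=14): L=198 R=2
Round 3 (k=3): L=2 R=203
Round 4 (k=7): L=203 R=150
Round 5 (k=23): L=150 R=74
Round 6 (k=21): L=74 R=143

Answer: 217,198 198,2 2,203 203,150 150,74 74,143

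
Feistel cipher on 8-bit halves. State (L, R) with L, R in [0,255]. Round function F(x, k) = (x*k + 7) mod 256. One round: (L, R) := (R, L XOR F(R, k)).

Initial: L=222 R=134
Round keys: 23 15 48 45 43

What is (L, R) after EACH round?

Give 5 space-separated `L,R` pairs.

Round 1 (k=23): L=134 R=207
Round 2 (k=15): L=207 R=174
Round 3 (k=48): L=174 R=104
Round 4 (k=45): L=104 R=225
Round 5 (k=43): L=225 R=186

Answer: 134,207 207,174 174,104 104,225 225,186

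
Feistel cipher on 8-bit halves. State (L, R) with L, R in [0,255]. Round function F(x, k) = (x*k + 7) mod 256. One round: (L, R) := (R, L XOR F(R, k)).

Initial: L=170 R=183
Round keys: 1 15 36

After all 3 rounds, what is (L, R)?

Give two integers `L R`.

Answer: 132 131

Derivation:
Round 1 (k=1): L=183 R=20
Round 2 (k=15): L=20 R=132
Round 3 (k=36): L=132 R=131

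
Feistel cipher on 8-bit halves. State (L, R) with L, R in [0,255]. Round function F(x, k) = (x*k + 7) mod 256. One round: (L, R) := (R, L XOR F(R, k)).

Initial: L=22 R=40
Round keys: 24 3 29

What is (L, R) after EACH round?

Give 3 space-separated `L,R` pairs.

Round 1 (k=24): L=40 R=209
Round 2 (k=3): L=209 R=82
Round 3 (k=29): L=82 R=128

Answer: 40,209 209,82 82,128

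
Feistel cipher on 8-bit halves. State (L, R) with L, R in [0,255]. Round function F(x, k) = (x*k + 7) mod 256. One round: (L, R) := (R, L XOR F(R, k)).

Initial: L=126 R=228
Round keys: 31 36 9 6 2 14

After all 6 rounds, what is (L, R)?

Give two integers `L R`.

Round 1 (k=31): L=228 R=221
Round 2 (k=36): L=221 R=255
Round 3 (k=9): L=255 R=35
Round 4 (k=6): L=35 R=38
Round 5 (k=2): L=38 R=112
Round 6 (k=14): L=112 R=1

Answer: 112 1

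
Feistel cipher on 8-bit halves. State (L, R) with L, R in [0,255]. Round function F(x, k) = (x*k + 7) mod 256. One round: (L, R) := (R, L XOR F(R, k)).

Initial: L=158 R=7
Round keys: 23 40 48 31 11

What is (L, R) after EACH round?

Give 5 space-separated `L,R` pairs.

Answer: 7,54 54,112 112,49 49,134 134,248

Derivation:
Round 1 (k=23): L=7 R=54
Round 2 (k=40): L=54 R=112
Round 3 (k=48): L=112 R=49
Round 4 (k=31): L=49 R=134
Round 5 (k=11): L=134 R=248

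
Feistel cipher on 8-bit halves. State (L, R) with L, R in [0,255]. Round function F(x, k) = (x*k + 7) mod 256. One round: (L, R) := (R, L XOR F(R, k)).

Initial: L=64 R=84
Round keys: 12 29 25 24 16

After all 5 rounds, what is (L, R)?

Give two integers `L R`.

Round 1 (k=12): L=84 R=183
Round 2 (k=29): L=183 R=150
Round 3 (k=25): L=150 R=26
Round 4 (k=24): L=26 R=225
Round 5 (k=16): L=225 R=13

Answer: 225 13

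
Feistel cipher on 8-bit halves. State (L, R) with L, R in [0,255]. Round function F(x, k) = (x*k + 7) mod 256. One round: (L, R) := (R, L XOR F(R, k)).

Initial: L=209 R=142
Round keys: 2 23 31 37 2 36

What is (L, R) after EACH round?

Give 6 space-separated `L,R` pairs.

Answer: 142,242 242,75 75,238 238,38 38,189 189,189

Derivation:
Round 1 (k=2): L=142 R=242
Round 2 (k=23): L=242 R=75
Round 3 (k=31): L=75 R=238
Round 4 (k=37): L=238 R=38
Round 5 (k=2): L=38 R=189
Round 6 (k=36): L=189 R=189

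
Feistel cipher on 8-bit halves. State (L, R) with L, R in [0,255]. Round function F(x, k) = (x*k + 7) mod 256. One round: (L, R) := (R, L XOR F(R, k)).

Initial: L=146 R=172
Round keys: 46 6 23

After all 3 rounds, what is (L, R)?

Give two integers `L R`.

Answer: 89 123

Derivation:
Round 1 (k=46): L=172 R=125
Round 2 (k=6): L=125 R=89
Round 3 (k=23): L=89 R=123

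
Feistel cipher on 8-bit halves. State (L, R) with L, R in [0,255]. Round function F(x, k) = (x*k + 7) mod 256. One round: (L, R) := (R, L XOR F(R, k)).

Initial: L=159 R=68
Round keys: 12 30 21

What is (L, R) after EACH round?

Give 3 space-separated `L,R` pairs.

Round 1 (k=12): L=68 R=168
Round 2 (k=30): L=168 R=243
Round 3 (k=21): L=243 R=94

Answer: 68,168 168,243 243,94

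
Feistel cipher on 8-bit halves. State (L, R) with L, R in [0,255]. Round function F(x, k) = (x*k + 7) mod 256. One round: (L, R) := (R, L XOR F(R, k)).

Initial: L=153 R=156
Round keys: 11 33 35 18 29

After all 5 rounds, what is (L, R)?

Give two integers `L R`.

Round 1 (k=11): L=156 R=34
Round 2 (k=33): L=34 R=245
Round 3 (k=35): L=245 R=164
Round 4 (k=18): L=164 R=122
Round 5 (k=29): L=122 R=125

Answer: 122 125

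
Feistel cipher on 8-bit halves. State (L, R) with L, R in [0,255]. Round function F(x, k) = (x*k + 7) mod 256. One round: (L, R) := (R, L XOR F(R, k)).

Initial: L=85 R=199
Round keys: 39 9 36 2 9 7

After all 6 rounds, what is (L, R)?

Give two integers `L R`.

Answer: 97 214

Derivation:
Round 1 (k=39): L=199 R=13
Round 2 (k=9): L=13 R=187
Round 3 (k=36): L=187 R=94
Round 4 (k=2): L=94 R=120
Round 5 (k=9): L=120 R=97
Round 6 (k=7): L=97 R=214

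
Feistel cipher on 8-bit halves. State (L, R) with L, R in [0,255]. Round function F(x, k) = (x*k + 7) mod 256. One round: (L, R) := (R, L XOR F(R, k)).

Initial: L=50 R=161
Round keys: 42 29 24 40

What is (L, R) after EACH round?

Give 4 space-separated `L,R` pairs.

Answer: 161,67 67,63 63,172 172,216

Derivation:
Round 1 (k=42): L=161 R=67
Round 2 (k=29): L=67 R=63
Round 3 (k=24): L=63 R=172
Round 4 (k=40): L=172 R=216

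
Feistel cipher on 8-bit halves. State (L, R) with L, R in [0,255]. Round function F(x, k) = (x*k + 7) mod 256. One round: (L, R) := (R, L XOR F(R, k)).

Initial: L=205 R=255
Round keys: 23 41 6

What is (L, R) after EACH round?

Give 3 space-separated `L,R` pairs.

Round 1 (k=23): L=255 R=61
Round 2 (k=41): L=61 R=51
Round 3 (k=6): L=51 R=4

Answer: 255,61 61,51 51,4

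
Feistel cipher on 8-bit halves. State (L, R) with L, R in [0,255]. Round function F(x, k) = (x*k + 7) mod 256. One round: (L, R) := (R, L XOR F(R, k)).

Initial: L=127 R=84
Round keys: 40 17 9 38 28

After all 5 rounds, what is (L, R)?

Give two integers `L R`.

Answer: 248 149

Derivation:
Round 1 (k=40): L=84 R=88
Round 2 (k=17): L=88 R=139
Round 3 (k=9): L=139 R=178
Round 4 (k=38): L=178 R=248
Round 5 (k=28): L=248 R=149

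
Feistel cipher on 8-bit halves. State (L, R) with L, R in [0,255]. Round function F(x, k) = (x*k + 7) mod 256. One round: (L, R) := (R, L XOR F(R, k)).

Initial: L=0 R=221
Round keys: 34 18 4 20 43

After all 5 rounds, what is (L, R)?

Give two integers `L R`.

Answer: 59 134

Derivation:
Round 1 (k=34): L=221 R=97
Round 2 (k=18): L=97 R=4
Round 3 (k=4): L=4 R=118
Round 4 (k=20): L=118 R=59
Round 5 (k=43): L=59 R=134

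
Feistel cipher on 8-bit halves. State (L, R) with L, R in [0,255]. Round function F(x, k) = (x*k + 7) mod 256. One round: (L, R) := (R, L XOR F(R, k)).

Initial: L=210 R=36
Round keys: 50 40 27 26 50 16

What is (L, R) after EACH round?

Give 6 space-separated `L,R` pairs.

Round 1 (k=50): L=36 R=221
Round 2 (k=40): L=221 R=171
Round 3 (k=27): L=171 R=205
Round 4 (k=26): L=205 R=114
Round 5 (k=50): L=114 R=134
Round 6 (k=16): L=134 R=21

Answer: 36,221 221,171 171,205 205,114 114,134 134,21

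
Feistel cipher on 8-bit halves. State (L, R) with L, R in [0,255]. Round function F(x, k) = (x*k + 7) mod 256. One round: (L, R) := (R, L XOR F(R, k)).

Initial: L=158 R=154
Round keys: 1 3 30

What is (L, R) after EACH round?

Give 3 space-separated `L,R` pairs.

Round 1 (k=1): L=154 R=63
Round 2 (k=3): L=63 R=94
Round 3 (k=30): L=94 R=52

Answer: 154,63 63,94 94,52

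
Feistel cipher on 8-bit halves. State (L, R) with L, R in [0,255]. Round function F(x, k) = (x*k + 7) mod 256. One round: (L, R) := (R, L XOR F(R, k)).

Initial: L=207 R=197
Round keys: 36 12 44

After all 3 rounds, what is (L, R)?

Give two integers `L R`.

Round 1 (k=36): L=197 R=116
Round 2 (k=12): L=116 R=178
Round 3 (k=44): L=178 R=235

Answer: 178 235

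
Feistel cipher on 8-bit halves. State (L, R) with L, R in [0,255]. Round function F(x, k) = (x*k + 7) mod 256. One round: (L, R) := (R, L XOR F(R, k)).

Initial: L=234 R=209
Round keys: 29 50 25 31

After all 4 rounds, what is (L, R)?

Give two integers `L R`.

Answer: 55 2

Derivation:
Round 1 (k=29): L=209 R=94
Round 2 (k=50): L=94 R=178
Round 3 (k=25): L=178 R=55
Round 4 (k=31): L=55 R=2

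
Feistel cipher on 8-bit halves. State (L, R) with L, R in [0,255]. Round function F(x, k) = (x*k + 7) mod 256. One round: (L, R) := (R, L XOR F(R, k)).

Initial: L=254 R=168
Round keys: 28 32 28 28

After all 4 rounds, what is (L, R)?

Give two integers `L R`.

Round 1 (k=28): L=168 R=153
Round 2 (k=32): L=153 R=143
Round 3 (k=28): L=143 R=50
Round 4 (k=28): L=50 R=240

Answer: 50 240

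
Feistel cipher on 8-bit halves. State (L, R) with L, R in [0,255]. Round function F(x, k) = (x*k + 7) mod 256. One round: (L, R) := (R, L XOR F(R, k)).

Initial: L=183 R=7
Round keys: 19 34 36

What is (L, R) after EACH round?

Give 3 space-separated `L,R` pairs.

Round 1 (k=19): L=7 R=59
Round 2 (k=34): L=59 R=218
Round 3 (k=36): L=218 R=148

Answer: 7,59 59,218 218,148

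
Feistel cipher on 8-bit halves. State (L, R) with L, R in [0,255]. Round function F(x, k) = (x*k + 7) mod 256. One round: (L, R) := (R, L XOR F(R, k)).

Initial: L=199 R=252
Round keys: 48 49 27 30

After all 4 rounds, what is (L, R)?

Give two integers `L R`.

Round 1 (k=48): L=252 R=128
Round 2 (k=49): L=128 R=123
Round 3 (k=27): L=123 R=128
Round 4 (k=30): L=128 R=124

Answer: 128 124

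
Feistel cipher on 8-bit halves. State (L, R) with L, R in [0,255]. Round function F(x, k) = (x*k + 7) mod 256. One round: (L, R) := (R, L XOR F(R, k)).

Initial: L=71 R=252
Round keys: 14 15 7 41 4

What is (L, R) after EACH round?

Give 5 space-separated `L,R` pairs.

Answer: 252,136 136,3 3,148 148,184 184,115

Derivation:
Round 1 (k=14): L=252 R=136
Round 2 (k=15): L=136 R=3
Round 3 (k=7): L=3 R=148
Round 4 (k=41): L=148 R=184
Round 5 (k=4): L=184 R=115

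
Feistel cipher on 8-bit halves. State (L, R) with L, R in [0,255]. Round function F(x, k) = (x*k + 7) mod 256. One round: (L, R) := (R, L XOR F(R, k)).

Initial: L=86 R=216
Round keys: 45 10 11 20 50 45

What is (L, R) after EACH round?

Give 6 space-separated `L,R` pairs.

Answer: 216,169 169,121 121,147 147,250 250,72 72,85

Derivation:
Round 1 (k=45): L=216 R=169
Round 2 (k=10): L=169 R=121
Round 3 (k=11): L=121 R=147
Round 4 (k=20): L=147 R=250
Round 5 (k=50): L=250 R=72
Round 6 (k=45): L=72 R=85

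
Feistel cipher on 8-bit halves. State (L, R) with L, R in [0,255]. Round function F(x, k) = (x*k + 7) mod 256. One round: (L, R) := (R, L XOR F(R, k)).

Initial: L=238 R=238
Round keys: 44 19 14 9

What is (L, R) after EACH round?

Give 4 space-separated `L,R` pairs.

Answer: 238,1 1,244 244,94 94,161

Derivation:
Round 1 (k=44): L=238 R=1
Round 2 (k=19): L=1 R=244
Round 3 (k=14): L=244 R=94
Round 4 (k=9): L=94 R=161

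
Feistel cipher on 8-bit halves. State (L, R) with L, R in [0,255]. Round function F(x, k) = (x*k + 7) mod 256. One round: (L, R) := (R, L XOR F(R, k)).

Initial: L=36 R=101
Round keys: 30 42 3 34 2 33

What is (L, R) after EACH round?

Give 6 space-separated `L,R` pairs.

Answer: 101,249 249,132 132,106 106,159 159,47 47,137

Derivation:
Round 1 (k=30): L=101 R=249
Round 2 (k=42): L=249 R=132
Round 3 (k=3): L=132 R=106
Round 4 (k=34): L=106 R=159
Round 5 (k=2): L=159 R=47
Round 6 (k=33): L=47 R=137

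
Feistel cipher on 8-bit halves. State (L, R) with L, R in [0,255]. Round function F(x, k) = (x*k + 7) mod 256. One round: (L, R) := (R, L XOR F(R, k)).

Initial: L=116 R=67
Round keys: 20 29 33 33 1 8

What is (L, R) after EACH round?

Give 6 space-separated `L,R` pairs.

Answer: 67,55 55,1 1,31 31,7 7,17 17,136

Derivation:
Round 1 (k=20): L=67 R=55
Round 2 (k=29): L=55 R=1
Round 3 (k=33): L=1 R=31
Round 4 (k=33): L=31 R=7
Round 5 (k=1): L=7 R=17
Round 6 (k=8): L=17 R=136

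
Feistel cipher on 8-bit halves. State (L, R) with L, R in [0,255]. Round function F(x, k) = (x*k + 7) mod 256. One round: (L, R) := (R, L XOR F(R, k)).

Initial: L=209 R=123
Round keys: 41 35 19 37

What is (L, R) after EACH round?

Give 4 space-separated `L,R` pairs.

Round 1 (k=41): L=123 R=107
Round 2 (k=35): L=107 R=211
Round 3 (k=19): L=211 R=219
Round 4 (k=37): L=219 R=125

Answer: 123,107 107,211 211,219 219,125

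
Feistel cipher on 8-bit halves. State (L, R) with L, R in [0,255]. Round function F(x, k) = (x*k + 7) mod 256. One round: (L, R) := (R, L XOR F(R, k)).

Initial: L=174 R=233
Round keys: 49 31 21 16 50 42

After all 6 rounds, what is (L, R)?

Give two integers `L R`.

Answer: 124 152

Derivation:
Round 1 (k=49): L=233 R=14
Round 2 (k=31): L=14 R=80
Round 3 (k=21): L=80 R=153
Round 4 (k=16): L=153 R=199
Round 5 (k=50): L=199 R=124
Round 6 (k=42): L=124 R=152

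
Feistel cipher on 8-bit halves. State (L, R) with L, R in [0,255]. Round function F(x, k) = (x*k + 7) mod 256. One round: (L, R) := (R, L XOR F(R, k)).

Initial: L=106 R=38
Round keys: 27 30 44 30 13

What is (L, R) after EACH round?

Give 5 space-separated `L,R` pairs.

Round 1 (k=27): L=38 R=99
Round 2 (k=30): L=99 R=135
Round 3 (k=44): L=135 R=88
Round 4 (k=30): L=88 R=208
Round 5 (k=13): L=208 R=207

Answer: 38,99 99,135 135,88 88,208 208,207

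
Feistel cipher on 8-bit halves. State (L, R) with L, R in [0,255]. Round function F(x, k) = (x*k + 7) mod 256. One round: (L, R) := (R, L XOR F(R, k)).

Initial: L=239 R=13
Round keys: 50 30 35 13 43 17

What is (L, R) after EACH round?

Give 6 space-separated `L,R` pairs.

Round 1 (k=50): L=13 R=126
Round 2 (k=30): L=126 R=198
Round 3 (k=35): L=198 R=103
Round 4 (k=13): L=103 R=132
Round 5 (k=43): L=132 R=84
Round 6 (k=17): L=84 R=31

Answer: 13,126 126,198 198,103 103,132 132,84 84,31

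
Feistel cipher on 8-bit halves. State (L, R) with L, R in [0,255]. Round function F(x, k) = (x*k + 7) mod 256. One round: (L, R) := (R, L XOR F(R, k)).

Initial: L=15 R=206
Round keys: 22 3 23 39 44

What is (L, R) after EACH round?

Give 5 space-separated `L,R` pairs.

Answer: 206,180 180,237 237,230 230,252 252,177

Derivation:
Round 1 (k=22): L=206 R=180
Round 2 (k=3): L=180 R=237
Round 3 (k=23): L=237 R=230
Round 4 (k=39): L=230 R=252
Round 5 (k=44): L=252 R=177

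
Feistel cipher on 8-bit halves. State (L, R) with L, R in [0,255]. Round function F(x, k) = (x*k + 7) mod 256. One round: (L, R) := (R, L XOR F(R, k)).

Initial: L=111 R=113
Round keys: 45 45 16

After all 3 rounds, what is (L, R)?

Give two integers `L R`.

Answer: 7 252

Derivation:
Round 1 (k=45): L=113 R=139
Round 2 (k=45): L=139 R=7
Round 3 (k=16): L=7 R=252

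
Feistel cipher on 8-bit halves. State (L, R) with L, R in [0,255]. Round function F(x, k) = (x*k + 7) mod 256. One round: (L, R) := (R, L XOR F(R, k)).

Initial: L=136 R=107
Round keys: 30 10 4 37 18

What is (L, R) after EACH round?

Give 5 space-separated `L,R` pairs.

Answer: 107,25 25,106 106,182 182,63 63,195

Derivation:
Round 1 (k=30): L=107 R=25
Round 2 (k=10): L=25 R=106
Round 3 (k=4): L=106 R=182
Round 4 (k=37): L=182 R=63
Round 5 (k=18): L=63 R=195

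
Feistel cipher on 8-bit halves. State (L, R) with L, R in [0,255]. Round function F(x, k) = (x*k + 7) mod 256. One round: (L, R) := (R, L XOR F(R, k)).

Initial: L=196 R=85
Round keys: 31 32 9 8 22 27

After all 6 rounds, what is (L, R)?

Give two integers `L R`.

Answer: 218 104

Derivation:
Round 1 (k=31): L=85 R=150
Round 2 (k=32): L=150 R=146
Round 3 (k=9): L=146 R=191
Round 4 (k=8): L=191 R=109
Round 5 (k=22): L=109 R=218
Round 6 (k=27): L=218 R=104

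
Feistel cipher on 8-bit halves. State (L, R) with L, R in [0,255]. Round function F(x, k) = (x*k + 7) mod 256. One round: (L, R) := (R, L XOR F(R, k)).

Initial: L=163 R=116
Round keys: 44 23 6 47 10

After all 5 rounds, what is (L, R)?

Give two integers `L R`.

Round 1 (k=44): L=116 R=84
Round 2 (k=23): L=84 R=231
Round 3 (k=6): L=231 R=37
Round 4 (k=47): L=37 R=53
Round 5 (k=10): L=53 R=60

Answer: 53 60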